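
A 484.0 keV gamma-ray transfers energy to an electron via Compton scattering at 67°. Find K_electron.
177.1033 keV

By energy conservation: K_e = E_initial - E_final

First find the scattered photon energy:
Initial wavelength: λ = hc/E = 2.5617 pm
Compton shift: Δλ = λ_C(1 - cos(67°)) = 1.4783 pm
Final wavelength: λ' = 2.5617 + 1.4783 = 4.0399 pm
Final photon energy: E' = hc/λ' = 306.8967 keV

Electron kinetic energy:
K_e = E - E' = 484.0000 - 306.8967 = 177.1033 keV

(Intermediate values are shown rounded; full precision is carried through to the final answer.)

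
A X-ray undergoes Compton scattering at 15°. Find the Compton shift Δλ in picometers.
0.0827 pm

Using the Compton scattering formula:
Δλ = λ_C(1 - cos θ)

where λ_C = h/(m_e·c) ≈ 2.4263 pm is the Compton wavelength of an electron.

For θ = 15°:
cos(15°) = 0.9659
1 - cos(15°) = 0.0341

Δλ = 2.4263 × 0.0341
Δλ = 0.0827 pm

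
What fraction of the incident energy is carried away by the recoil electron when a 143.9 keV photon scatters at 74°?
0.1694 (or 16.94%)

Calculate initial and final photon energies:

Initial: E₀ = 143.9 keV → λ₀ = 8.6160 pm
Compton shift: Δλ = 1.7575 pm
Final wavelength: λ' = 10.3735 pm
Final energy: E' = 119.5198 keV

Fractional energy loss:
(E₀ - E')/E₀ = (143.9000 - 119.5198)/143.9000
= 24.3802/143.9000
= 0.1694
= 16.94%

(Intermediate values are shown rounded; full precision is carried through to the final answer.)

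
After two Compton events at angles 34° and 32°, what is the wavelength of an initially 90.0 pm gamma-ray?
90.7835 pm

Apply Compton shift twice:

First scattering at θ₁ = 34°:
Δλ₁ = λ_C(1 - cos(34°))
Δλ₁ = 2.4263 × 0.1710
Δλ₁ = 0.4148 pm

After first scattering:
λ₁ = 90.0 + 0.4148 = 90.4148 pm

Second scattering at θ₂ = 32°:
Δλ₂ = λ_C(1 - cos(32°))
Δλ₂ = 2.4263 × 0.1520
Δλ₂ = 0.3687 pm

Final wavelength:
λ₂ = 90.4148 + 0.3687 = 90.7835 pm

Total shift: Δλ_total = 0.4148 + 0.3687 = 0.7835 pm

(Intermediate values are shown rounded; full precision is carried through to the final answer.)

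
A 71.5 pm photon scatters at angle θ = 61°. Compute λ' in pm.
72.7500 pm

Using the Compton scattering formula:
λ' = λ + Δλ = λ + λ_C(1 - cos θ)

Given:
- Initial wavelength λ = 71.5 pm
- Scattering angle θ = 61°
- Compton wavelength λ_C ≈ 2.4263 pm

Calculate the shift:
Δλ = 2.4263 × (1 - cos(61°))
Δλ = 2.4263 × 0.5152
Δλ = 1.2500 pm

Final wavelength:
λ' = 71.5 + 1.2500 = 72.7500 pm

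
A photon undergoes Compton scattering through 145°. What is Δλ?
4.4138 pm

Using the Compton scattering formula:
Δλ = λ_C(1 - cos θ)

where λ_C = h/(m_e·c) ≈ 2.4263 pm is the Compton wavelength of an electron.

For θ = 145°:
cos(145°) = -0.8192
1 - cos(145°) = 1.8192

Δλ = 2.4263 × 1.8192
Δλ = 4.4138 pm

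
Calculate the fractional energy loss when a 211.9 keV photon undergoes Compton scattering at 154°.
0.4405 (or 44.05%)

Calculate initial and final photon energies:

Initial: E₀ = 211.9 keV → λ₀ = 5.8511 pm
Compton shift: Δλ = 4.6071 pm
Final wavelength: λ' = 10.4581 pm
Final energy: E' = 118.5529 keV

Fractional energy loss:
(E₀ - E')/E₀ = (211.9000 - 118.5529)/211.9000
= 93.3471/211.9000
= 0.4405
= 44.05%

(Intermediate values are shown rounded; full precision is carried through to the final answer.)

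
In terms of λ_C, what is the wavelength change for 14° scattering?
0.0297 λ_C

The Compton shift formula is:
Δλ = λ_C(1 - cos θ)

Dividing both sides by λ_C:
Δλ/λ_C = 1 - cos θ

For θ = 14°:
Δλ/λ_C = 1 - cos(14°)
Δλ/λ_C = 1 - 0.9703
Δλ/λ_C = 0.0297

This means the shift is 0.0297 × λ_C = 0.0721 pm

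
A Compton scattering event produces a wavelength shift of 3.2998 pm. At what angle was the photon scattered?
111.10°

From the Compton formula Δλ = λ_C(1 - cos θ), we can solve for θ:

cos θ = 1 - Δλ/λ_C

Given:
- Δλ = 3.2998 pm
- λ_C = h/(m_e·c) ≈ 2.42631024 pm

cos θ = 1 - 3.2998/2.42631024
cos θ = 1 - 1.360007
cos θ = -0.360007

θ = arccos(-0.360007)
θ = 111.10°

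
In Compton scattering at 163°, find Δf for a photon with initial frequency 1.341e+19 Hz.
2.349e+18 Hz (decrease)

Convert frequency to wavelength (c = 299792458 m/s):
λ₀ = c/f₀ = 299792458/1.341e+19 = 2.2355888e-11 m = 22.3559 pm

Calculate Compton shift:
Δλ = λ_C(1 - cos(163°)) = 4.7466 pm

Final wavelength:
λ' = λ₀ + Δλ = 22.3559 + 4.7466 = 27.1025 pm

Final frequency:
f' = c/λ' = 299792458/2.7102490e-11 = 1.1061436e+19 Hz

Frequency shift (decrease):
Δf = f₀ - f' = 1.341e+19 - 1.1061436e+19 = 2.349e+18 Hz

(Intermediate values are shown rounded; full precision is carried through to the final answer.)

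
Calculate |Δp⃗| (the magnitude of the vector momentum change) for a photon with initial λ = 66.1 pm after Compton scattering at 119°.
1.6830e-23 kg·m/s

Photon momentum magnitude is p = h/λ.

Initial momentum:
p₀ = h/λ = 6.6261e-34/6.6100e-11 = 1.0024e-23 kg·m/s

After scattering:
λ' = λ + Δλ = 66.1 + 3.6026 = 69.7026 pm
p' = h/λ' = 6.6261e-34/6.9703e-11 = 9.5062e-24 kg·m/s

Momentum is a vector; the scattered photon's direction makes angle θ = 119° with the incident direction. The magnitude of the vector change Δp⃗ = p⃗₀ − p⃗' is found from the law of cosines:
|Δp⃗|² = p₀² + p'² − 2p₀p'cos θ
|Δp⃗|² = (1.0024e-23)² + (9.5062e-24)² − 2·1.0024e-23·9.5062e-24·cos(119°)
|Δp⃗| = 1.6830e-23 kg·m/s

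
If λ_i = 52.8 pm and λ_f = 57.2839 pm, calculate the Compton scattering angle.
148.00°

First find the wavelength shift:
Δλ = λ' - λ = 57.2839 - 52.8 = 4.4839 pm

Using Δλ = λ_C(1 - cos θ), with λ_C = h/(m_e·c) ≈ 2.42631024 pm:
cos θ = 1 - Δλ/λ_C
cos θ = 1 - 4.4839/2.42631024
cos θ = -0.848032

θ = arccos(-0.848032)
θ = 148.00°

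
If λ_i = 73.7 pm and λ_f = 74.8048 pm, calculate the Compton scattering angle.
57.00°

First find the wavelength shift:
Δλ = λ' - λ = 74.8048 - 73.7 = 1.1048 pm

Using Δλ = λ_C(1 - cos θ), with λ_C = h/(m_e·c) ≈ 2.42631024 pm:
cos θ = 1 - Δλ/λ_C
cos θ = 1 - 1.1048/2.42631024
cos θ = 0.544658

θ = arccos(0.544658)
θ = 57.00°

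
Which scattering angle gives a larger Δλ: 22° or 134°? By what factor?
134° produces the larger shift by a factor of 23.273

Calculate both shifts using Δλ = λ_C(1 - cos θ):

For θ₁ = 22°:
Δλ₁ = 2.4263 × (1 - cos(22°))
Δλ₁ = 2.4263 × 0.0728
Δλ₁ = 0.1767 pm

For θ₂ = 134°:
Δλ₂ = 2.4263 × (1 - cos(134°))
Δλ₂ = 2.4263 × 1.6947
Δλ₂ = 4.1118 pm

The 134° angle produces the larger shift.
Ratio: 4.1118/0.1767 = 23.273

(Intermediate values are shown rounded; full precision is carried through to the final answer.)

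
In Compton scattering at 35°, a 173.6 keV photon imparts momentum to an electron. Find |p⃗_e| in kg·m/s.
5.4424e-23 kg·m/s

The electron is initially at rest, so by conservation of momentum:
p⃗_e = p⃗₀ − p⃗'  (incident photon momentum minus scattered photon momentum)

Photon momentum magnitudes (p = h/λ = E/c):
λ₀ = hc/E₀ = 7.1419 pm → p₀ = h/λ₀ = 9.2777e-23 kg·m/s
Δλ = λ_C(1 − cos 35°) = 0.4388 pm
λ' = 7.5807 pm → p' = h/λ' = 8.7407e-23 kg·m/s

The scattered photon makes angle θ = 35° with the incident direction, so by the law of cosines:
|p⃗_e|² = p₀² + p'² − 2p₀p'cos θ
|p⃗_e|² = (9.2777e-23)² + (8.7407e-23)² − 2·9.2777e-23·8.7407e-23·cos(35°)
|p⃗_e| = 5.4424e-23 kg·m/s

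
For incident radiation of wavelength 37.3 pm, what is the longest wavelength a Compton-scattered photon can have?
42.1526 pm (at θ = 180°)

The Compton shift is Δλ = λ_C(1 − cos θ).

Since cos θ ranges from −1 to 1, the factor (1 − cos θ) ranges from 0 to 2; the maximum shift occurs at θ = 180° (backscattering):
Δλ_max = 2λ_C = 2 × 2.4263 pm = 4.8526 pm

Maximum scattered wavelength:
λ'_max = λ₀ + Δλ_max = 37.3 + 4.8526 = 42.1526 pm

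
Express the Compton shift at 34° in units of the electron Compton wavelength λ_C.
0.1710 λ_C

The Compton shift formula is:
Δλ = λ_C(1 - cos θ)

Dividing both sides by λ_C:
Δλ/λ_C = 1 - cos θ

For θ = 34°:
Δλ/λ_C = 1 - cos(34°)
Δλ/λ_C = 1 - 0.8290
Δλ/λ_C = 0.1710

This means the shift is 0.1710 × λ_C = 0.4148 pm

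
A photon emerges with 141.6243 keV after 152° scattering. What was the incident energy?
296.1999 keV

Convert final energy to wavelength (hc ≈ 1239.842 keV·pm):
λ' = hc/E' = 1239.842 / 141.6243 = 8.7544 pm

Calculate the Compton shift:
Δλ = λ_C(1 - cos(152°))
Δλ = 2.4263 × (1 - cos(152°))
Δλ = 4.5686 pm

Initial wavelength:
λ = λ' - Δλ = 8.7544 - 4.5686 = 4.1858 pm

Initial energy:
E = hc/λ = 1239.842 / 4.1858 = 296.1999 keV

(Intermediate values are shown rounded; full precision is carried through to the final answer.)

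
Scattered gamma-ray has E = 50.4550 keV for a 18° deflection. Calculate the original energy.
50.7000 keV

Convert final energy to wavelength (hc ≈ 1239.842 keV·pm):
λ' = hc/E' = 1239.842 / 50.4550 = 24.5732 pm

Calculate the Compton shift:
Δλ = λ_C(1 - cos(18°))
Δλ = 2.4263 × (1 - cos(18°))
Δλ = 0.1188 pm

Initial wavelength:
λ = λ' - Δλ = 24.5732 - 0.1188 = 24.4545 pm

Initial energy:
E = hc/λ = 1239.842 / 24.4545 = 50.7000 keV

(Intermediate values are shown rounded; full precision is carried through to the final answer.)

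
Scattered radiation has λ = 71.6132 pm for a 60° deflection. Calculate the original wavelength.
70.4000 pm

From λ' = λ + Δλ, we have λ = λ' - Δλ

First calculate the Compton shift:
Δλ = λ_C(1 - cos θ)
Δλ = 2.4263 × (1 - cos(60°))
Δλ = 2.4263 × 0.5000
Δλ = 1.2132 pm

Initial wavelength:
λ = λ' - Δλ
λ = 71.6132 - 1.2132
λ = 70.4000 pm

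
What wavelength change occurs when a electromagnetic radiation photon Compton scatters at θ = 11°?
0.0446 pm

Using the Compton scattering formula:
Δλ = λ_C(1 - cos θ)

where λ_C = h/(m_e·c) ≈ 2.4263 pm is the Compton wavelength of an electron.

For θ = 11°:
cos(11°) = 0.9816
1 - cos(11°) = 0.0184

Δλ = 2.4263 × 0.0184
Δλ = 0.0446 pm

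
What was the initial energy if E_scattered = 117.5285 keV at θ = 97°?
158.4000 keV

Convert final energy to wavelength (hc ≈ 1239.842 keV·pm):
λ' = hc/E' = 1239.842 / 117.5285 = 10.5493 pm

Calculate the Compton shift:
Δλ = λ_C(1 - cos(97°))
Δλ = 2.4263 × (1 - cos(97°))
Δλ = 2.7220 pm

Initial wavelength:
λ = λ' - Δλ = 10.5493 - 2.7220 = 7.8273 pm

Initial energy:
E = hc/λ = 1239.842 / 7.8273 = 158.4000 keV

(Intermediate values are shown rounded; full precision is carried through to the final answer.)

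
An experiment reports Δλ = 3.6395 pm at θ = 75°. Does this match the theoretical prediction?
No, inconsistent

Calculate the expected shift for θ = 75°:

Δλ_expected = λ_C(1 - cos(75°))
Δλ_expected = 2.4263 × (1 - cos(75°))
Δλ_expected = 2.4263 × 0.7412
Δλ_expected = 1.7983 pm

Given shift: 3.6395 pm
Expected shift: 1.7983 pm
Difference: 1.8411 pm

The values do not match. The given shift corresponds to θ ≈ 120.0°, not 75°.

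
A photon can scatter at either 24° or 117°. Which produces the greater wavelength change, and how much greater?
117° produces the larger shift by a factor of 16.818

Calculate both shifts using Δλ = λ_C(1 - cos θ):

For θ₁ = 24°:
Δλ₁ = 2.4263 × (1 - cos(24°))
Δλ₁ = 2.4263 × 0.0865
Δλ₁ = 0.2098 pm

For θ₂ = 117°:
Δλ₂ = 2.4263 × (1 - cos(117°))
Δλ₂ = 2.4263 × 1.4540
Δλ₂ = 3.5278 pm

The 117° angle produces the larger shift.
Ratio: 3.5278/0.2098 = 16.818

(Intermediate values are shown rounded; full precision is carried through to the final answer.)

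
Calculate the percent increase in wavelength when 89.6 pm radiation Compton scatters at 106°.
3.4543%

Calculate the Compton shift:
Δλ = λ_C(1 - cos(106°))
Δλ = 2.4263 × (1 - cos(106°))
Δλ = 2.4263 × 1.2756
Δλ = 3.0951 pm

Percentage change:
(Δλ/λ₀) × 100 = (3.0951/89.6) × 100
= 3.4543%

(Intermediate values are shown rounded; full precision is carried through to the final answer.)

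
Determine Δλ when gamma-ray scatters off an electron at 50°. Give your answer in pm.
0.8667 pm

Using the Compton scattering formula:
Δλ = λ_C(1 - cos θ)

where λ_C = h/(m_e·c) ≈ 2.4263 pm is the Compton wavelength of an electron.

For θ = 50°:
cos(50°) = 0.6428
1 - cos(50°) = 0.3572

Δλ = 2.4263 × 0.3572
Δλ = 0.8667 pm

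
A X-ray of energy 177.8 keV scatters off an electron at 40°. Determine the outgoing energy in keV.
164.4159 keV

First convert energy to wavelength:
λ = hc/E, with hc ≈ 1239.842 keV·pm (i.e. 1239.842 eV·nm)

For E = 177.8 keV = 177800 eV:
λ = 1239.842 keV·pm / 177.8 keV
λ = 6.9732 pm

Calculate the Compton shift:
Δλ = λ_C(1 - cos(40°)) = 2.4263 × 0.2340
Δλ = 0.5676 pm

Final wavelength:
λ' = 6.9732 + 0.5676 = 7.5409 pm

Final energy:
E' = hc/λ' = 1239.842 / 7.5409 = 164.4159 keV

(Intermediate values are shown rounded; full precision is carried through to the final answer.)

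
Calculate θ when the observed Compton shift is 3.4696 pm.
115.47°

From the Compton formula Δλ = λ_C(1 - cos θ), we can solve for θ:

cos θ = 1 - Δλ/λ_C

Given:
- Δλ = 3.4696 pm
- λ_C = h/(m_e·c) ≈ 2.42631024 pm

cos θ = 1 - 3.4696/2.42631024
cos θ = 1 - 1.429990
cos θ = -0.429990

θ = arccos(-0.429990)
θ = 115.47°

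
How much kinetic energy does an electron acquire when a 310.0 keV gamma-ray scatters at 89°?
115.7726 keV

By energy conservation: K_e = E_initial - E_final

First find the scattered photon energy:
Initial wavelength: λ = hc/E = 3.9995 pm
Compton shift: Δλ = λ_C(1 - cos(89°)) = 2.3840 pm
Final wavelength: λ' = 3.9995 + 2.3840 = 6.3835 pm
Final photon energy: E' = hc/λ' = 194.2274 keV

Electron kinetic energy:
K_e = E - E' = 310.0000 - 194.2274 = 115.7726 keV

(Intermediate values are shown rounded; full precision is carried through to the final answer.)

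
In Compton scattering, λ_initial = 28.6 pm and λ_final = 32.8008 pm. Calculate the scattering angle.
137.00°

First find the wavelength shift:
Δλ = λ' - λ = 32.8008 - 28.6 = 4.2008 pm

Using Δλ = λ_C(1 - cos θ), with λ_C = h/(m_e·c) ≈ 2.42631024 pm:
cos θ = 1 - Δλ/λ_C
cos θ = 1 - 4.2008/2.42631024
cos θ = -0.731353

θ = arccos(-0.731353)
θ = 137.00°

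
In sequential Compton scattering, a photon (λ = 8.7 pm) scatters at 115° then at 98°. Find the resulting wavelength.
14.9157 pm

Apply Compton shift twice:

First scattering at θ₁ = 115°:
Δλ₁ = λ_C(1 - cos(115°))
Δλ₁ = 2.4263 × 1.4226
Δλ₁ = 3.4517 pm

After first scattering:
λ₁ = 8.7 + 3.4517 = 12.1517 pm

Second scattering at θ₂ = 98°:
Δλ₂ = λ_C(1 - cos(98°))
Δλ₂ = 2.4263 × 1.1392
Δλ₂ = 2.7640 pm

Final wavelength:
λ₂ = 12.1517 + 2.7640 = 14.9157 pm

Total shift: Δλ_total = 3.4517 + 2.7640 = 6.2157 pm

(Intermediate values are shown rounded; full precision is carried through to the final answer.)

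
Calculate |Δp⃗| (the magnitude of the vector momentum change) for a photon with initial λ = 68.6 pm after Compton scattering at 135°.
1.7341e-23 kg·m/s

Photon momentum magnitude is p = h/λ.

Initial momentum:
p₀ = h/λ = 6.6261e-34/6.8600e-11 = 9.6590e-24 kg·m/s

After scattering:
λ' = λ + Δλ = 68.6 + 4.1420 = 72.7420 pm
p' = h/λ' = 6.6261e-34/7.2742e-11 = 9.1090e-24 kg·m/s

Momentum is a vector; the scattered photon's direction makes angle θ = 135° with the incident direction. The magnitude of the vector change Δp⃗ = p⃗₀ − p⃗' is found from the law of cosines:
|Δp⃗|² = p₀² + p'² − 2p₀p'cos θ
|Δp⃗|² = (9.6590e-24)² + (9.1090e-24)² − 2·9.6590e-24·9.1090e-24·cos(135°)
|Δp⃗| = 1.7341e-23 kg·m/s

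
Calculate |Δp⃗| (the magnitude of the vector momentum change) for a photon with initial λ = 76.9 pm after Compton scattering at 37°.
5.4511e-24 kg·m/s

Photon momentum magnitude is p = h/λ.

Initial momentum:
p₀ = h/λ = 6.6261e-34/7.6900e-11 = 8.6165e-24 kg·m/s

After scattering:
λ' = λ + Δλ = 76.9 + 0.4886 = 77.3886 pm
p' = h/λ' = 6.6261e-34/7.7389e-11 = 8.5621e-24 kg·m/s

Momentum is a vector; the scattered photon's direction makes angle θ = 37° with the incident direction. The magnitude of the vector change Δp⃗ = p⃗₀ − p⃗' is found from the law of cosines:
|Δp⃗|² = p₀² + p'² − 2p₀p'cos θ
|Δp⃗|² = (8.6165e-24)² + (8.5621e-24)² − 2·8.6165e-24·8.5621e-24·cos(37°)
|Δp⃗| = 5.4511e-24 kg·m/s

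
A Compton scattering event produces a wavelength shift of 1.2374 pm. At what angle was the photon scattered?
60.66°

From the Compton formula Δλ = λ_C(1 - cos θ), we can solve for θ:

cos θ = 1 - Δλ/λ_C

Given:
- Δλ = 1.2374 pm
- λ_C = h/(m_e·c) ≈ 2.42631024 pm

cos θ = 1 - 1.2374/2.42631024
cos θ = 1 - 0.509992
cos θ = 0.490008

θ = arccos(0.490008)
θ = 60.66°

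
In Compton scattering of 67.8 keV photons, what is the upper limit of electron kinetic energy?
14.2185 keV

Maximum energy transfer occurs at θ = 180° (backscattering).

Initial photon: E₀ = 67.8 keV → λ₀ = 18.2868 pm

Maximum Compton shift (at 180°):
Δλ_max = 2λ_C = 2 × 2.4263 = 4.8526 pm

Final wavelength:
λ' = 18.2868 + 4.8526 = 23.1394 pm

Minimum photon energy (maximum energy to electron):
E'_min = hc/λ' = 53.5815 keV

Maximum electron kinetic energy:
K_max = E₀ - E'_min = 67.8000 - 53.5815 = 14.2185 keV

(Intermediate values are shown rounded; full precision is carried through to the final answer.)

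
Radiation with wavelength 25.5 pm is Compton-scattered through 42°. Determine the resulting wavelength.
26.1232 pm

Using the Compton scattering formula:
λ' = λ + Δλ = λ + λ_C(1 - cos θ)

Given:
- Initial wavelength λ = 25.5 pm
- Scattering angle θ = 42°
- Compton wavelength λ_C ≈ 2.4263 pm

Calculate the shift:
Δλ = 2.4263 × (1 - cos(42°))
Δλ = 2.4263 × 0.2569
Δλ = 0.6232 pm

Final wavelength:
λ' = 25.5 + 0.6232 = 26.1232 pm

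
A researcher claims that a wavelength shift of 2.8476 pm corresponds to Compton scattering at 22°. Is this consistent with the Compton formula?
No, inconsistent

Calculate the expected shift for θ = 22°:

Δλ_expected = λ_C(1 - cos(22°))
Δλ_expected = 2.4263 × (1 - cos(22°))
Δλ_expected = 2.4263 × 0.0728
Δλ_expected = 0.1767 pm

Given shift: 2.8476 pm
Expected shift: 0.1767 pm
Difference: 2.6710 pm

The values do not match. The given shift corresponds to θ ≈ 100.0°, not 22°.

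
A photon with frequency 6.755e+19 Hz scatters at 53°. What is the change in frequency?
1.208e+19 Hz (decrease)

Convert frequency to wavelength (c = 299792458 m/s):
λ₀ = c/f₀ = 299792458/6.755e+19 = 4.4380823e-12 m = 4.4381 pm

Calculate Compton shift:
Δλ = λ_C(1 - cos(53°)) = 0.9661 pm

Final wavelength:
λ' = λ₀ + Δλ = 4.4381 + 0.9661 = 5.4042 pm

Final frequency:
f' = c/λ' = 299792458/5.4042026e-12 = 5.5473949e+19 Hz

Frequency shift (decrease):
Δf = f₀ - f' = 6.755e+19 - 5.5473949e+19 = 1.208e+19 Hz

(Intermediate values are shown rounded; full precision is carried through to the final answer.)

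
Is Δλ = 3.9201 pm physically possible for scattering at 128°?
Yes, consistent

Calculate the expected shift for θ = 128°:

Δλ_expected = λ_C(1 - cos(128°))
Δλ_expected = 2.4263 × (1 - cos(128°))
Δλ_expected = 2.4263 × 1.6157
Δλ_expected = 3.9201 pm

Given shift: 3.9201 pm
Expected shift: 3.9201 pm
Difference: 0.0000 pm

The values match. This is consistent with Compton scattering at the stated angle.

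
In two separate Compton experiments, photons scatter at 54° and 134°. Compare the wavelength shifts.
134° produces the larger shift by a factor of 4.111

Calculate both shifts using Δλ = λ_C(1 - cos θ):

For θ₁ = 54°:
Δλ₁ = 2.4263 × (1 - cos(54°))
Δλ₁ = 2.4263 × 0.4122
Δλ₁ = 1.0002 pm

For θ₂ = 134°:
Δλ₂ = 2.4263 × (1 - cos(134°))
Δλ₂ = 2.4263 × 1.6947
Δλ₂ = 4.1118 pm

The 134° angle produces the larger shift.
Ratio: 4.1118/1.0002 = 4.111

(Intermediate values are shown rounded; full precision is carried through to the final answer.)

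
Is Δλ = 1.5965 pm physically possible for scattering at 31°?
No, inconsistent

Calculate the expected shift for θ = 31°:

Δλ_expected = λ_C(1 - cos(31°))
Δλ_expected = 2.4263 × (1 - cos(31°))
Δλ_expected = 2.4263 × 0.1428
Δλ_expected = 0.3466 pm

Given shift: 1.5965 pm
Expected shift: 0.3466 pm
Difference: 1.2499 pm

The values do not match. The given shift corresponds to θ ≈ 70.0°, not 31°.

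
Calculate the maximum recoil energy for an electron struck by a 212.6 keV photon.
96.5580 keV

Maximum energy transfer occurs at θ = 180° (backscattering).

Initial photon: E₀ = 212.6 keV → λ₀ = 5.8318 pm

Maximum Compton shift (at 180°):
Δλ_max = 2λ_C = 2 × 2.4263 = 4.8526 pm

Final wavelength:
λ' = 5.8318 + 4.8526 = 10.6844 pm

Minimum photon energy (maximum energy to electron):
E'_min = hc/λ' = 116.0420 keV

Maximum electron kinetic energy:
K_max = E₀ - E'_min = 212.6000 - 116.0420 = 96.5580 keV

(Intermediate values are shown rounded; full precision is carried through to the final answer.)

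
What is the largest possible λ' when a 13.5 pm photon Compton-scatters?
18.3526 pm (at θ = 180°)

The Compton shift is Δλ = λ_C(1 − cos θ).

Since cos θ ranges from −1 to 1, the factor (1 − cos θ) ranges from 0 to 2; the maximum shift occurs at θ = 180° (backscattering):
Δλ_max = 2λ_C = 2 × 2.4263 pm = 4.8526 pm

Maximum scattered wavelength:
λ'_max = λ₀ + Δλ_max = 13.5 + 4.8526 = 18.3526 pm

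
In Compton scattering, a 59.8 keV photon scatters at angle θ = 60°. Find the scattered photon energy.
56.4944 keV

First convert energy to wavelength:
λ = hc/E, with hc ≈ 1239.842 keV·pm (i.e. 1239.842 eV·nm)

For E = 59.8 keV = 59800 eV:
λ = 1239.842 keV·pm / 59.8 keV
λ = 20.7331 pm

Calculate the Compton shift:
Δλ = λ_C(1 - cos(60°)) = 2.4263 × 0.5000
Δλ = 1.2132 pm

Final wavelength:
λ' = 20.7331 + 1.2132 = 21.9463 pm

Final energy:
E' = hc/λ' = 1239.842 / 21.9463 = 56.4944 keV

(Intermediate values are shown rounded; full precision is carried through to the final answer.)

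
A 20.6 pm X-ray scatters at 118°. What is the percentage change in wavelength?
17.3077%

Calculate the Compton shift:
Δλ = λ_C(1 - cos(118°))
Δλ = 2.4263 × (1 - cos(118°))
Δλ = 2.4263 × 1.4695
Δλ = 3.5654 pm

Percentage change:
(Δλ/λ₀) × 100 = (3.5654/20.6) × 100
= 17.3077%

(Intermediate values are shown rounded; full precision is carried through to the final answer.)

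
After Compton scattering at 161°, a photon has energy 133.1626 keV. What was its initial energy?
270.1001 keV

Convert final energy to wavelength (hc ≈ 1239.842 keV·pm):
λ' = hc/E' = 1239.842 / 133.1626 = 9.3107 pm

Calculate the Compton shift:
Δλ = λ_C(1 - cos(161°))
Δλ = 2.4263 × (1 - cos(161°))
Δλ = 4.7204 pm

Initial wavelength:
λ = λ' - Δλ = 9.3107 - 4.7204 = 4.5903 pm

Initial energy:
E = hc/λ = 1239.842 / 4.5903 = 270.1001 keV

(Intermediate values are shown rounded; full precision is carried through to the final answer.)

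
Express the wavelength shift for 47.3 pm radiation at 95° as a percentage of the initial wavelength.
5.5767%

Calculate the Compton shift:
Δλ = λ_C(1 - cos(95°))
Δλ = 2.4263 × (1 - cos(95°))
Δλ = 2.4263 × 1.0872
Δλ = 2.6378 pm

Percentage change:
(Δλ/λ₀) × 100 = (2.6378/47.3) × 100
= 5.5767%

(Intermediate values are shown rounded; full precision is carried through to the final answer.)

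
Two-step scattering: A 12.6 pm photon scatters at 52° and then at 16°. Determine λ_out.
13.6265 pm

Apply Compton shift twice:

First scattering at θ₁ = 52°:
Δλ₁ = λ_C(1 - cos(52°))
Δλ₁ = 2.4263 × 0.3843
Δλ₁ = 0.9325 pm

After first scattering:
λ₁ = 12.6 + 0.9325 = 13.5325 pm

Second scattering at θ₂ = 16°:
Δλ₂ = λ_C(1 - cos(16°))
Δλ₂ = 2.4263 × 0.0387
Δλ₂ = 0.0940 pm

Final wavelength:
λ₂ = 13.5325 + 0.0940 = 13.6265 pm

Total shift: Δλ_total = 0.9325 + 0.0940 = 1.0265 pm

(Intermediate values are shown rounded; full precision is carried through to the final answer.)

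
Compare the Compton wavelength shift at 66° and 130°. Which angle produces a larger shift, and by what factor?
130° produces the larger shift by a factor of 2.769

Calculate both shifts using Δλ = λ_C(1 - cos θ):

For θ₁ = 66°:
Δλ₁ = 2.4263 × (1 - cos(66°))
Δλ₁ = 2.4263 × 0.5933
Δλ₁ = 1.4394 pm

For θ₂ = 130°:
Δλ₂ = 2.4263 × (1 - cos(130°))
Δλ₂ = 2.4263 × 1.6428
Δλ₂ = 3.9859 pm

The 130° angle produces the larger shift.
Ratio: 3.9859/1.4394 = 2.769

(Intermediate values are shown rounded; full precision is carried through to the final answer.)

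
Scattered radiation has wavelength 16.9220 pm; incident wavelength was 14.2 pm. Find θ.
97.00°

First find the wavelength shift:
Δλ = λ' - λ = 16.9220 - 14.2 = 2.7220 pm

Using Δλ = λ_C(1 - cos θ), with λ_C = h/(m_e·c) ≈ 2.42631024 pm:
cos θ = 1 - Δλ/λ_C
cos θ = 1 - 2.7220/2.42631024
cos θ = -0.121868

θ = arccos(-0.121868)
θ = 97.00°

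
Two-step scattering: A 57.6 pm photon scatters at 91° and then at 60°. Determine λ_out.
61.2818 pm

Apply Compton shift twice:

First scattering at θ₁ = 91°:
Δλ₁ = λ_C(1 - cos(91°))
Δλ₁ = 2.4263 × 1.0175
Δλ₁ = 2.4687 pm

After first scattering:
λ₁ = 57.6 + 2.4687 = 60.0687 pm

Second scattering at θ₂ = 60°:
Δλ₂ = λ_C(1 - cos(60°))
Δλ₂ = 2.4263 × 0.5000
Δλ₂ = 1.2132 pm

Final wavelength:
λ₂ = 60.0687 + 1.2132 = 61.2818 pm

Total shift: Δλ_total = 2.4687 + 1.2132 = 3.6818 pm

(Intermediate values are shown rounded; full precision is carried through to the final answer.)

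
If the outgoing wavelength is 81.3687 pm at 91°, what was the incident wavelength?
78.9000 pm

From λ' = λ + Δλ, we have λ = λ' - Δλ

First calculate the Compton shift:
Δλ = λ_C(1 - cos θ)
Δλ = 2.4263 × (1 - cos(91°))
Δλ = 2.4263 × 1.0175
Δλ = 2.4687 pm

Initial wavelength:
λ = λ' - Δλ
λ = 81.3687 - 2.4687
λ = 78.9000 pm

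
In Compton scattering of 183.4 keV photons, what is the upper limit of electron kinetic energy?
76.6361 keV

Maximum energy transfer occurs at θ = 180° (backscattering).

Initial photon: E₀ = 183.4 keV → λ₀ = 6.7603 pm

Maximum Compton shift (at 180°):
Δλ_max = 2λ_C = 2 × 2.4263 = 4.8526 pm

Final wavelength:
λ' = 6.7603 + 4.8526 = 11.6129 pm

Minimum photon energy (maximum energy to electron):
E'_min = hc/λ' = 106.7639 keV

Maximum electron kinetic energy:
K_max = E₀ - E'_min = 183.4000 - 106.7639 = 76.6361 keV

(Intermediate values are shown rounded; full precision is carried through to the final answer.)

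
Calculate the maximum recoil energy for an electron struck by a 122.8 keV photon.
39.8622 keV

Maximum energy transfer occurs at θ = 180° (backscattering).

Initial photon: E₀ = 122.8 keV → λ₀ = 10.0964 pm

Maximum Compton shift (at 180°):
Δλ_max = 2λ_C = 2 × 2.4263 = 4.8526 pm

Final wavelength:
λ' = 10.0964 + 4.8526 = 14.9491 pm

Minimum photon energy (maximum energy to electron):
E'_min = hc/λ' = 82.9378 keV

Maximum electron kinetic energy:
K_max = E₀ - E'_min = 122.8000 - 82.9378 = 39.8622 keV

(Intermediate values are shown rounded; full precision is carried through to the final answer.)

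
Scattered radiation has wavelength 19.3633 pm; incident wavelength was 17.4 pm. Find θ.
79.00°

First find the wavelength shift:
Δλ = λ' - λ = 19.3633 - 17.4 = 1.9633 pm

Using Δλ = λ_C(1 - cos θ), with λ_C = h/(m_e·c) ≈ 2.42631024 pm:
cos θ = 1 - Δλ/λ_C
cos θ = 1 - 1.9633/2.42631024
cos θ = 0.190829

θ = arccos(0.190829)
θ = 79.00°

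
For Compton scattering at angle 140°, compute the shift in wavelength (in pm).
4.2850 pm

Using the Compton scattering formula:
Δλ = λ_C(1 - cos θ)

where λ_C = h/(m_e·c) ≈ 2.4263 pm is the Compton wavelength of an electron.

For θ = 140°:
cos(140°) = -0.7660
1 - cos(140°) = 1.7660

Δλ = 2.4263 × 1.7660
Δλ = 4.2850 pm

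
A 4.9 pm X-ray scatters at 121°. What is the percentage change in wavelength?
75.0194%

Calculate the Compton shift:
Δλ = λ_C(1 - cos(121°))
Δλ = 2.4263 × (1 - cos(121°))
Δλ = 2.4263 × 1.5150
Δλ = 3.6760 pm

Percentage change:
(Δλ/λ₀) × 100 = (3.6760/4.9) × 100
= 75.0194%

(Intermediate values are shown rounded; full precision is carried through to the final answer.)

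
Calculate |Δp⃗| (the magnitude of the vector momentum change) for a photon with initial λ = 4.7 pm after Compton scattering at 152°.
2.0684e-22 kg·m/s

Photon momentum magnitude is p = h/λ.

Initial momentum:
p₀ = h/λ = 6.6261e-34/4.7000e-12 = 1.4098e-22 kg·m/s

After scattering:
λ' = λ + Δλ = 4.7 + 4.5686 = 9.2686 pm
p' = h/λ' = 6.6261e-34/9.2686e-12 = 7.1489e-23 kg·m/s

Momentum is a vector; the scattered photon's direction makes angle θ = 152° with the incident direction. The magnitude of the vector change Δp⃗ = p⃗₀ − p⃗' is found from the law of cosines:
|Δp⃗|² = p₀² + p'² − 2p₀p'cos θ
|Δp⃗|² = (1.4098e-22)² + (7.1489e-23)² − 2·1.4098e-22·7.1489e-23·cos(152°)
|Δp⃗| = 2.0684e-22 kg·m/s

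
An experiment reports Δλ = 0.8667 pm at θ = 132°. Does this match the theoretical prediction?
No, inconsistent

Calculate the expected shift for θ = 132°:

Δλ_expected = λ_C(1 - cos(132°))
Δλ_expected = 2.4263 × (1 - cos(132°))
Δλ_expected = 2.4263 × 1.6691
Δλ_expected = 4.0498 pm

Given shift: 0.8667 pm
Expected shift: 4.0498 pm
Difference: 3.1831 pm

The values do not match. The given shift corresponds to θ ≈ 50.0°, not 132°.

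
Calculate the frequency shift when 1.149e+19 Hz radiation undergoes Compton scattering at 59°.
4.958e+17 Hz (decrease)

Convert frequency to wavelength (c = 299792458 m/s):
λ₀ = c/f₀ = 299792458/1.149e+19 = 2.6091598e-11 m = 26.0916 pm

Calculate Compton shift:
Δλ = λ_C(1 - cos(59°)) = 1.1767 pm

Final wavelength:
λ' = λ₀ + Δλ = 26.0916 + 1.1767 = 27.2683 pm

Final frequency:
f' = c/λ' = 299792458/2.7268266e-11 = 1.0994189e+19 Hz

Frequency shift (decrease):
Δf = f₀ - f' = 1.149e+19 - 1.0994189e+19 = 4.958e+17 Hz

(Intermediate values are shown rounded; full precision is carried through to the final answer.)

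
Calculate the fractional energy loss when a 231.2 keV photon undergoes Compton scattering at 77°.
0.2596 (or 25.96%)

Calculate initial and final photon energies:

Initial: E₀ = 231.2 keV → λ₀ = 5.3626 pm
Compton shift: Δλ = 1.8805 pm
Final wavelength: λ' = 7.2431 pm
Final energy: E' = 171.1745 keV

Fractional energy loss:
(E₀ - E')/E₀ = (231.2000 - 171.1745)/231.2000
= 60.0255/231.2000
= 0.2596
= 25.96%

(Intermediate values are shown rounded; full precision is carried through to the final answer.)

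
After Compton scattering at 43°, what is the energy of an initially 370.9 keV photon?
310.3785 keV

First convert energy to wavelength:
λ = hc/E, with hc ≈ 1239.842 keV·pm (i.e. 1239.842 eV·nm)

For E = 370.9 keV = 370900 eV:
λ = 1239.842 keV·pm / 370.9 keV
λ = 3.3428 pm

Calculate the Compton shift:
Δλ = λ_C(1 - cos(43°)) = 2.4263 × 0.2686
Δλ = 0.6518 pm

Final wavelength:
λ' = 3.3428 + 0.6518 = 3.9946 pm

Final energy:
E' = hc/λ' = 1239.842 / 3.9946 = 310.3785 keV

(Intermediate values are shown rounded; full precision is carried through to the final answer.)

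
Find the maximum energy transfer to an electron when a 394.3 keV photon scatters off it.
239.2623 keV

Maximum energy transfer occurs at θ = 180° (backscattering).

Initial photon: E₀ = 394.3 keV → λ₀ = 3.1444 pm

Maximum Compton shift (at 180°):
Δλ_max = 2λ_C = 2 × 2.4263 = 4.8526 pm

Final wavelength:
λ' = 3.1444 + 4.8526 = 7.9970 pm

Minimum photon energy (maximum energy to electron):
E'_min = hc/λ' = 155.0377 keV

Maximum electron kinetic energy:
K_max = E₀ - E'_min = 394.3000 - 155.0377 = 239.2623 keV

(Intermediate values are shown rounded; full precision is carried through to the final answer.)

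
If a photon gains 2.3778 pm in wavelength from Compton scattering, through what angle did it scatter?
88.85°

From the Compton formula Δλ = λ_C(1 - cos θ), we can solve for θ:

cos θ = 1 - Δλ/λ_C

Given:
- Δλ = 2.3778 pm
- λ_C = h/(m_e·c) ≈ 2.42631024 pm

cos θ = 1 - 2.3778/2.42631024
cos θ = 1 - 0.980007
cos θ = 0.019993

θ = arccos(0.019993)
θ = 88.85°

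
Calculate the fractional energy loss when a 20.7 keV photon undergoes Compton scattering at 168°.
0.0742 (or 7.42%)

Calculate initial and final photon energies:

Initial: E₀ = 20.7 keV → λ₀ = 59.8957 pm
Compton shift: Δλ = 4.7996 pm
Final wavelength: λ' = 64.6953 pm
Final energy: E' = 19.1643 keV

Fractional energy loss:
(E₀ - E')/E₀ = (20.7000 - 19.1643)/20.7000
= 1.5357/20.7000
= 0.0742
= 7.42%

(Intermediate values are shown rounded; full precision is carried through to the final answer.)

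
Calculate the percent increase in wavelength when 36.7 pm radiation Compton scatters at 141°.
11.7491%

Calculate the Compton shift:
Δλ = λ_C(1 - cos(141°))
Δλ = 2.4263 × (1 - cos(141°))
Δλ = 2.4263 × 1.7771
Δλ = 4.3119 pm

Percentage change:
(Δλ/λ₀) × 100 = (4.3119/36.7) × 100
= 11.7491%

(Intermediate values are shown rounded; full precision is carried through to the final answer.)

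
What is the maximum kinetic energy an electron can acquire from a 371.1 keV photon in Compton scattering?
219.7819 keV

Maximum energy transfer occurs at θ = 180° (backscattering).

Initial photon: E₀ = 371.1 keV → λ₀ = 3.3410 pm

Maximum Compton shift (at 180°):
Δλ_max = 2λ_C = 2 × 2.4263 = 4.8526 pm

Final wavelength:
λ' = 3.3410 + 4.8526 = 8.1936 pm

Minimum photon energy (maximum energy to electron):
E'_min = hc/λ' = 151.3181 keV

Maximum electron kinetic energy:
K_max = E₀ - E'_min = 371.1000 - 151.3181 = 219.7819 keV

(Intermediate values are shown rounded; full precision is carried through to the final answer.)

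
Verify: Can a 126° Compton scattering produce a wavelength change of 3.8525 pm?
Yes, consistent

Calculate the expected shift for θ = 126°:

Δλ_expected = λ_C(1 - cos(126°))
Δλ_expected = 2.4263 × (1 - cos(126°))
Δλ_expected = 2.4263 × 1.5878
Δλ_expected = 3.8525 pm

Given shift: 3.8525 pm
Expected shift: 3.8525 pm
Difference: 0.0000 pm

The values match. This is consistent with Compton scattering at the stated angle.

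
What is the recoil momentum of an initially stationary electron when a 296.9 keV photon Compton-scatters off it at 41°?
1.0584e-22 kg·m/s

The electron is initially at rest, so by conservation of momentum:
p⃗_e = p⃗₀ − p⃗'  (incident photon momentum minus scattered photon momentum)

Photon momentum magnitudes (p = h/λ = E/c):
λ₀ = hc/E₀ = 4.1760 pm → p₀ = h/λ₀ = 1.5867e-22 kg·m/s
Δλ = λ_C(1 − cos 41°) = 0.5952 pm
λ' = 4.7711 pm → p' = h/λ' = 1.3888e-22 kg·m/s

The scattered photon makes angle θ = 41° with the incident direction, so by the law of cosines:
|p⃗_e|² = p₀² + p'² − 2p₀p'cos θ
|p⃗_e|² = (1.5867e-22)² + (1.3888e-22)² − 2·1.5867e-22·1.3888e-22·cos(41°)
|p⃗_e| = 1.0584e-22 kg·m/s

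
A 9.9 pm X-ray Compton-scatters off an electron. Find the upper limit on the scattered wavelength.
14.7526 pm (at θ = 180°)

The Compton shift is Δλ = λ_C(1 − cos θ).

Since cos θ ranges from −1 to 1, the factor (1 − cos θ) ranges from 0 to 2; the maximum shift occurs at θ = 180° (backscattering):
Δλ_max = 2λ_C = 2 × 2.4263 pm = 4.8526 pm

Maximum scattered wavelength:
λ'_max = λ₀ + Δλ_max = 9.9 + 4.8526 = 14.7526 pm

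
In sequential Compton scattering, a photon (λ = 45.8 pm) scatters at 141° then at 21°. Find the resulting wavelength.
50.2731 pm

Apply Compton shift twice:

First scattering at θ₁ = 141°:
Δλ₁ = λ_C(1 - cos(141°))
Δλ₁ = 2.4263 × 1.7771
Δλ₁ = 4.3119 pm

After first scattering:
λ₁ = 45.8 + 4.3119 = 50.1119 pm

Second scattering at θ₂ = 21°:
Δλ₂ = λ_C(1 - cos(21°))
Δλ₂ = 2.4263 × 0.0664
Δλ₂ = 0.1612 pm

Final wavelength:
λ₂ = 50.1119 + 0.1612 = 50.2731 pm

Total shift: Δλ_total = 4.3119 + 0.1612 = 4.4731 pm

(Intermediate values are shown rounded; full precision is carried through to the final answer.)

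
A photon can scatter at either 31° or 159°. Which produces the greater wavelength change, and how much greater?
159° produces the larger shift by a factor of 13.537

Calculate both shifts using Δλ = λ_C(1 - cos θ):

For θ₁ = 31°:
Δλ₁ = 2.4263 × (1 - cos(31°))
Δλ₁ = 2.4263 × 0.1428
Δλ₁ = 0.3466 pm

For θ₂ = 159°:
Δλ₂ = 2.4263 × (1 - cos(159°))
Δλ₂ = 2.4263 × 1.9336
Δλ₂ = 4.6915 pm

The 159° angle produces the larger shift.
Ratio: 4.6915/0.3466 = 13.537

(Intermediate values are shown rounded; full precision is carried through to the final answer.)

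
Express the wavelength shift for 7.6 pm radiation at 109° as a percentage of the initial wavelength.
42.3189%

Calculate the Compton shift:
Δλ = λ_C(1 - cos(109°))
Δλ = 2.4263 × (1 - cos(109°))
Δλ = 2.4263 × 1.3256
Δλ = 3.2162 pm

Percentage change:
(Δλ/λ₀) × 100 = (3.2162/7.6) × 100
= 42.3189%

(Intermediate values are shown rounded; full precision is carried through to the final answer.)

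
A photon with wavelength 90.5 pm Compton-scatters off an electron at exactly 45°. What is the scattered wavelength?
91.2106 pm

Using the Compton formula: λ' = λ + λ_C(1 − cos θ)

For θ = 45°, cos θ = √2/2 (exact) ≈ 0.7071, so:
1 − cos 45° = 1 − (√2/2) ≈ 0.2929

Δλ = λ_C × 0.2929 = 2.4263 × 0.2929 = 0.7106 pm

λ' = 90.5 + 0.7106 = 91.2106 pm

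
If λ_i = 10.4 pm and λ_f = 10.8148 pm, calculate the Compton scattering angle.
34.00°

First find the wavelength shift:
Δλ = λ' - λ = 10.8148 - 10.4 = 0.4148 pm

Using Δλ = λ_C(1 - cos θ), with λ_C = h/(m_e·c) ≈ 2.42631024 pm:
cos θ = 1 - Δλ/λ_C
cos θ = 1 - 0.4148/2.42631024
cos θ = 0.829041

θ = arccos(0.829041)
θ = 34.00°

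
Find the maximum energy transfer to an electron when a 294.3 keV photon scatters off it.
157.5347 keV

Maximum energy transfer occurs at θ = 180° (backscattering).

Initial photon: E₀ = 294.3 keV → λ₀ = 4.2129 pm

Maximum Compton shift (at 180°):
Δλ_max = 2λ_C = 2 × 2.4263 = 4.8526 pm

Final wavelength:
λ' = 4.2129 + 4.8526 = 9.0655 pm

Minimum photon energy (maximum energy to electron):
E'_min = hc/λ' = 136.7653 keV

Maximum electron kinetic energy:
K_max = E₀ - E'_min = 294.3000 - 136.7653 = 157.5347 keV

(Intermediate values are shown rounded; full precision is carried through to the final answer.)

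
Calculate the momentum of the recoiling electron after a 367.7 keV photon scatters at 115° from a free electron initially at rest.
2.5333e-22 kg·m/s

The electron is initially at rest, so by conservation of momentum:
p⃗_e = p⃗₀ − p⃗'  (incident photon momentum minus scattered photon momentum)

Photon momentum magnitudes (p = h/λ = E/c):
λ₀ = hc/E₀ = 3.3719 pm → p₀ = h/λ₀ = 1.9651e-22 kg·m/s
Δλ = λ_C(1 − cos 115°) = 3.4517 pm
λ' = 6.8236 pm → p' = h/λ' = 9.7105e-23 kg·m/s

The scattered photon makes angle θ = 115° with the incident direction, so by the law of cosines:
|p⃗_e|² = p₀² + p'² − 2p₀p'cos θ
|p⃗_e|² = (1.9651e-22)² + (9.7105e-23)² − 2·1.9651e-22·9.7105e-23·cos(115°)
|p⃗_e| = 2.5333e-22 kg·m/s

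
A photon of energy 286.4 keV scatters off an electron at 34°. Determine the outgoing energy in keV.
261.3569 keV

First convert energy to wavelength:
λ = hc/E, with hc ≈ 1239.842 keV·pm (i.e. 1239.842 eV·nm)

For E = 286.4 keV = 286400 eV:
λ = 1239.842 keV·pm / 286.4 keV
λ = 4.3291 pm

Calculate the Compton shift:
Δλ = λ_C(1 - cos(34°)) = 2.4263 × 0.1710
Δλ = 0.4148 pm

Final wavelength:
λ' = 4.3291 + 0.4148 = 4.7439 pm

Final energy:
E' = hc/λ' = 1239.842 / 4.7439 = 261.3569 keV

(Intermediate values are shown rounded; full precision is carried through to the final answer.)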